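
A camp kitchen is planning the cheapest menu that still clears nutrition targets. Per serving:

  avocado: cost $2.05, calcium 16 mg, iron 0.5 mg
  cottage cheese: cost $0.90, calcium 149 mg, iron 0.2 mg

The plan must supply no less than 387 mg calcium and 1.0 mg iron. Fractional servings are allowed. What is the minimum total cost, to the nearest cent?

$4.30

avocado only: max(387/16, 1.0/0.5) = 24.19 servings → $49.58.
cottage cheese only: max(387/149, 1.0/0.2) = 5 servings → $4.50.
avocado + cottage cheese with both tight: 1.004 servings and 2.489 servings → $4.30.
Cheapest feasible corner: $4.30.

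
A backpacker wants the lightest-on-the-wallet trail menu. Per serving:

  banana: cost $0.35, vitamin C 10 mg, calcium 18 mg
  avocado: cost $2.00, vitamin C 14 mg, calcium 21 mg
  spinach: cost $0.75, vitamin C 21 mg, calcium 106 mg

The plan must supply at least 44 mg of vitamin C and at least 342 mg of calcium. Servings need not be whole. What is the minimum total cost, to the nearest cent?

$2.42

With two linear requirements the optimum uses one or two foods; enumerate the corners.
banana only: max(44/10, 342/18) = 19 servings → $6.65.
avocado only: max(44/14, 342/21) = 16.29 servings → $32.57.
spinach only: max(44/21, 342/106) = 3.226 servings → $2.42.
banana + avocado with both targets exact would need a negative amount; discard.
banana + spinach with both targets exact would need a negative amount; discard.
avocado + spinach with both targets exact would need a negative amount; discard.
Cheapest feasible corner: $2.42.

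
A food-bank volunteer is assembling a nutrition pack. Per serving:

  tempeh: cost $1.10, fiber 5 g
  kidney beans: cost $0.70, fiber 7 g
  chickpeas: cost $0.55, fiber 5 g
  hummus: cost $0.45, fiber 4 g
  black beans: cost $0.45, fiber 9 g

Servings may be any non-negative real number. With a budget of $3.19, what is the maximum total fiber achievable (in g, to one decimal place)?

Fiber per dollar: black beans 20, kidney beans 10, chickpeas 9.091, hummus 8.889, tempeh 4.545.
With no serving limits, spend the whole cost allowance on black beans: $3.19 / $0.45 × 9 g = 63.8 g.

63.8 g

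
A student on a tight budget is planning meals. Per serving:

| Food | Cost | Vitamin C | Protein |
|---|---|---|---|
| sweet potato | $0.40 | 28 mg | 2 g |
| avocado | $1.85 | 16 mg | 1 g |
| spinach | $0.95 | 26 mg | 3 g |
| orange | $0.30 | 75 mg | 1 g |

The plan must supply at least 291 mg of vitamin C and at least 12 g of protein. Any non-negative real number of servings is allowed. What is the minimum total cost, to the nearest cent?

$2.60

A basic optimal solution has at most two foods positive. Try each food alone and each pair with both targets met exactly.
sweet potato only: max(291/28, 12/2) = 10.39 servings → $4.16.
avocado only: max(291/16, 12/1) = 18.19 servings → $33.65.
spinach only: max(291/26, 12/3) = 11.19 servings → $10.63.
orange only: max(291/75, 12/1) = 12 servings → $3.60.
sweet potato + avocado: intersection lies outside the first quadrant.
sweet potato + spinach: intersection lies outside the first quadrant.
sweet potato + orange with both tight: 4.992 servings and 2.016 servings → $2.60.
avocado + spinach: the both-tight solution has a negative serving — not a feasible corner.
avocado + orange with both tight: 10.32 servings and 1.678 servings → $19.60.
spinach + orange with both tight: 3.06 servings and 2.819 servings → $3.75.
Cheapest feasible corner: $2.60.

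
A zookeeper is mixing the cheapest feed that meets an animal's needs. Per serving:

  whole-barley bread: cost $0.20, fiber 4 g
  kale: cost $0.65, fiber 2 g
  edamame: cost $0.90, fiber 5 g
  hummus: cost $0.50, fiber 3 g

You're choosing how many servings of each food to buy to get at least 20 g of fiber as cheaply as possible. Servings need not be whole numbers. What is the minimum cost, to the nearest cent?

Cost per g of fiber: whole-barley bread $0.0500, hummus $0.1667, edamame $0.1800, kale $0.3250.
With no serving limits, use only whole-barley bread: 20 g / 4 g = 5 servings × $0.20 = $1.00.

$1.00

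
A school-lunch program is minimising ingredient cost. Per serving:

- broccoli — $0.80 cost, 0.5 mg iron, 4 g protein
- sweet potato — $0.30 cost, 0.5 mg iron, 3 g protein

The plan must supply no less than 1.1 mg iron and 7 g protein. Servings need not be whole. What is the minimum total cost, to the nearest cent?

broccoli only: max(1.1/0.5, 7/4) = 2.2 servings → $1.76.
sweet potato only: max(1.1/0.5, 7/3) = 2.333 servings → $0.70.
broccoli + sweet potato with both tight: 0.4 servings and 1.8 servings → $0.86.
The minimum over all feasible corners is $0.70.

$0.70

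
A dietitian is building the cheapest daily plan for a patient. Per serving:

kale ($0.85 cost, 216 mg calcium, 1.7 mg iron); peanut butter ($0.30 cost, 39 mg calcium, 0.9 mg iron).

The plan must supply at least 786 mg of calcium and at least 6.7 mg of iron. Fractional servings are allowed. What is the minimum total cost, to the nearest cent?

Compare the cost at each extreme point of the feasible region.
kale only: max(786/216, 6.7/1.7) = 3.941 servings → $3.35.
peanut butter only: max(786/39, 6.7/0.9) = 20.15 servings → $6.05.
kale + peanut butter with both tight: 3.482 servings and 0.8665 servings → $3.22.
So the least-cost plan costs $3.22.

$3.22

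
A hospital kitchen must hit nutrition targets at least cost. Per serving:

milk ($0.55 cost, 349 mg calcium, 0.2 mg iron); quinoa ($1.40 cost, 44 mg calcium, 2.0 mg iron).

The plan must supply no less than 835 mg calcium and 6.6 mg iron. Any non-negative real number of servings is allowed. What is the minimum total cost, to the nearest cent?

milk only: max(835/349, 6.6/0.2) = 33 servings → $18.15.
quinoa only: max(835/44, 6.6/2.0) = 18.98 servings → $26.57.
milk + quinoa with both tight: 2.002 servings and 3.1 servings → $5.44.
The minimum over all feasible corners is $5.44.

$5.44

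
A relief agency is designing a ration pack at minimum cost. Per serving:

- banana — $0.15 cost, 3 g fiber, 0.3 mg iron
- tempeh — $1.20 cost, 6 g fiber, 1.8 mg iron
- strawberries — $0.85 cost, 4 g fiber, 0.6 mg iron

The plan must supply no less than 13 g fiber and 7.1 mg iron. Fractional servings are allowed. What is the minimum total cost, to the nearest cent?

$3.55

Compare the cost at each extreme point of the feasible region.
banana only: max(13/3, 7.1/0.3) = 23.67 servings → $3.55.
tempeh only: max(13/6, 7.1/1.8) = 3.944 servings → $4.73.
strawberries only: max(13/4, 7.1/0.6) = 11.83 servings → $10.06.
banana + tempeh: intersection lies outside the first quadrant.
banana + strawberries with both targets exact would need a negative amount; discard.
tempeh + strawberries with both targets exact would need a negative amount; discard.
So the least-cost plan costs $3.55.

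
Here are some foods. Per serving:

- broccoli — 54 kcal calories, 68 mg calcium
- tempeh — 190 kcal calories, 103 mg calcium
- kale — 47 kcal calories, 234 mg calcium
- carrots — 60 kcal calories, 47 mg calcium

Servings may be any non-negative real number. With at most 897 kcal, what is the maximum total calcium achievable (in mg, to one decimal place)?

Calcium per kcal: kale 4.979, broccoli 1.259, carrots 0.7833, tempeh 0.5421.
With no serving limits, spend the whole calories allowance on kale: 897 kcal / 47 kcal × 234 mg = 4465.9 mg.

4465.9 mg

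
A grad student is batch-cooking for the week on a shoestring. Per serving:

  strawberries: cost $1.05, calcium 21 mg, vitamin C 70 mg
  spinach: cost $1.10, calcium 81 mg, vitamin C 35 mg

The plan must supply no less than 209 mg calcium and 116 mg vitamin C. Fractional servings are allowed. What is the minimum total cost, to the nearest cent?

An LP optimum is at a vertex; with two nutrient constraints at most two foods are used. Check each candidate.
strawberries only: max(209/21, 116/70) = 9.952 servings → $10.45.
spinach only: max(209/81, 116/35) = 3.314 servings → $3.65.
strawberries + spinach with both tight: 0.4217 servings and 2.471 servings → $3.16.
Cheapest feasible corner: $3.16.

$3.16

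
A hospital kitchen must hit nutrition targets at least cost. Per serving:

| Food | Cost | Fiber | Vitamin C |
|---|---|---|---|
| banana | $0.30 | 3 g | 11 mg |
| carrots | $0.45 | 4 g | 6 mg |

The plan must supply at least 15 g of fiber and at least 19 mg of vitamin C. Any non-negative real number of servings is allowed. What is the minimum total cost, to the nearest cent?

$1.50

With two linear requirements the optimum uses one or two foods; enumerate the corners.
banana only: max(15/3, 19/11) = 5 servings → $1.50.
carrots only: max(15/4, 19/6) = 3.75 servings → $1.69.
banana + carrots: the both-tight solution has a negative serving — not a feasible corner.
Cheapest feasible corner: $1.50.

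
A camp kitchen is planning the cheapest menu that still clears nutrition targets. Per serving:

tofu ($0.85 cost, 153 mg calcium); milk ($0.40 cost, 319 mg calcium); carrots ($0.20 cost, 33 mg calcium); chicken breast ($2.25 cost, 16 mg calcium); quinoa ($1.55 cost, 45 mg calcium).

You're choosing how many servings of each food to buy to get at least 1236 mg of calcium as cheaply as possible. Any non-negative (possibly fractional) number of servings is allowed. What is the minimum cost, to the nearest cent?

Cost per mg of calcium: milk $0.0013, tofu $0.0056, carrots $0.0061, quinoa $0.0344, chicken breast $0.1406.
With no serving limits, use only milk: 1236 mg / 319 mg = 3.875 servings × $0.40 = $1.55.

$1.55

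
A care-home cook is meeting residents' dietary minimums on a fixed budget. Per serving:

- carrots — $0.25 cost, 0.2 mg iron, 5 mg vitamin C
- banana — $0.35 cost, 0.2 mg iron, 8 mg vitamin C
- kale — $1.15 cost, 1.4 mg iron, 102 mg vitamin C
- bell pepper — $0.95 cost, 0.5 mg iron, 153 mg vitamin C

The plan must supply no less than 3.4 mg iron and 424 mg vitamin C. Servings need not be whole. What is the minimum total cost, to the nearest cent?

$3.61

With two linear requirements the optimum uses one or two foods; enumerate the corners.
carrots only: max(3.4/0.2, 424/5) = 84.8 servings → $21.20.
banana only: max(3.4/0.2, 424/8) = 53 servings → $18.55.
kale only: max(3.4/1.4, 424/102) = 4.157 servings → $4.78.
bell pepper only: max(3.4/0.5, 424/153) = 6.8 servings → $6.46.
carrots + banana: intersection lies outside the first quadrant.
carrots + kale: intersection lies outside the first quadrant.
carrots + bell pepper with both tight: 10.97 servings and 2.413 servings → $5.03.
banana + kale: intersection lies outside the first quadrant.
banana + bell pepper with both tight: 11.59 servings and 2.165 servings → $6.11.
kale + bell pepper with both tight: 1.888 servings and 1.512 servings → $3.61.
So the least-cost plan costs $3.61.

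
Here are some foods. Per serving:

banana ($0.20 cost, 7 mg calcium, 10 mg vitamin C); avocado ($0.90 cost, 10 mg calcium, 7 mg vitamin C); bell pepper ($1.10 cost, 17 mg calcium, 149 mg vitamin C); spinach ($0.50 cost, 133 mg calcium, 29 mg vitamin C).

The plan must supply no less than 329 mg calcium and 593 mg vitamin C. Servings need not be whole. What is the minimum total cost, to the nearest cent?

At the optimum either one food covers both requirements or two foods hit both targets exactly; no other combination can be cheaper.
banana only: max(329/7, 593/10) = 59.3 servings → $11.86.
avocado only: max(329/10, 593/7) = 84.71 servings → $76.24.
bell pepper only: max(329/17, 593/149) = 19.35 servings → $21.29.
spinach only: max(329/133, 593/29) = 20.45 servings → $10.22.
banana + avocado: the both-tight solution has a negative serving — not a feasible corner.
banana + bell pepper with both tight: 44.6 servings and 0.9863 servings → $10.01.
banana + spinach with both targets exact would need a negative amount; discard.
avocado + bell pepper with both tight: 28.4 servings and 2.646 servings → $28.47.
avocado + spinach: the both-tight solution has a negative serving — not a feasible corner.
bell pepper + spinach with both tight: 3.588 servings and 2.015 servings → $4.95.
The minimum over all feasible corners is $4.95.

$4.95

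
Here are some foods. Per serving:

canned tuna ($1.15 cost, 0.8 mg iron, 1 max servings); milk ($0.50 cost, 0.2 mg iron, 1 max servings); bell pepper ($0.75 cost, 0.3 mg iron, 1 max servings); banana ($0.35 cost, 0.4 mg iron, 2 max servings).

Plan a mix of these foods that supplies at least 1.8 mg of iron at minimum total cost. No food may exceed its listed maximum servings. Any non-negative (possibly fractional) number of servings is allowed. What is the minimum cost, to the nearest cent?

$2.35

Cost per mg of iron: banana $0.8750, canned tuna $1.4375, milk $2.5000, bell pepper $2.5000.
Take 2 servings of banana: +0.8 mg iron for $0.70 (total $0.70, still need 1.0 mg).
Take 1 serving of canned tuna: +0.8 mg iron for $1.15 (total $1.85, still need 0.2 mg).
Take 1 serving of milk: +0.2 mg iron for $0.50 (total $2.35, still need 0.0 mg).
Greedy by cheapest-per-mg is optimal for a single linear constraint, so the minimum cost is $2.35.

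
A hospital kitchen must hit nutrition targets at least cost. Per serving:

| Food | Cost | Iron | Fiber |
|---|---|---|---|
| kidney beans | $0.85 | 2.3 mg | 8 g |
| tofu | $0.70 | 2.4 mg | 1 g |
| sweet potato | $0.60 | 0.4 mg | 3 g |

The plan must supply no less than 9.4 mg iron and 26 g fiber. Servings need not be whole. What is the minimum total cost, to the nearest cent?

$3.30

With two linear requirements the optimum uses one or two foods; enumerate the corners.
kidney beans only: max(9.4/2.3, 26/8) = 4.087 servings → $3.47.
tofu only: max(9.4/2.4, 26/1) = 26 servings → $18.20.
sweet potato only: max(9.4/0.4, 26/3) = 23.5 servings → $14.10.
kidney beans + tofu with both tight: 3.136 servings and 0.9112 servings → $3.30.
kidney beans + sweet potato: the both-tight solution has a negative serving — not a feasible corner.
tofu + sweet potato with both tight: 2.618 servings and 7.794 servings → $6.51.
The minimum over all feasible corners is $3.30.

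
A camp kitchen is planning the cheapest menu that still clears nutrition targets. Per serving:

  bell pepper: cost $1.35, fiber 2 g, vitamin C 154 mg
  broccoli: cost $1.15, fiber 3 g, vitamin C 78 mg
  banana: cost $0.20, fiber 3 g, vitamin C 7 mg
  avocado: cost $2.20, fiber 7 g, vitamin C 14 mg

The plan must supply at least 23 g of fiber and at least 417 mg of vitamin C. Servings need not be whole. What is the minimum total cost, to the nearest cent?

$4.49

bell pepper only: max(23/2, 417/154) = 11.5 servings → $15.53.
broccoli only: max(23/3, 417/78) = 7.667 servings → $8.82.
banana only: max(23/3, 417/7) = 59.57 servings → $11.91.
avocado only: max(23/7, 417/14) = 29.79 servings → $65.53.
bell pepper + broccoli: intersection lies outside the first quadrant.
bell pepper + banana with both tight: 2.433 servings and 6.045 servings → $4.49.
bell pepper + avocado with both tight: 2.473 servings and 2.579 servings → $9.01.
broccoli + banana with both tight: 5.117 servings and 2.549 servings → $6.39.
broccoli + avocado with both tight: 5.153 servings and 1.077 servings → $8.30.
banana + avocado: the both-tight solution has a negative serving — not a feasible corner.
Cheapest feasible corner: $4.49.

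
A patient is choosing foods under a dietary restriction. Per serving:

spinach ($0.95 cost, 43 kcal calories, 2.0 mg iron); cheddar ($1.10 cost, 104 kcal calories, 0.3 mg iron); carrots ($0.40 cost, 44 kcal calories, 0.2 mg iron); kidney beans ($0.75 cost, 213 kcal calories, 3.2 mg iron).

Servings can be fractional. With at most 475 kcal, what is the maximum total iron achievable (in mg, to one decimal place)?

22.1 mg

Iron per kcal: spinach 0.04651, kidney beans 0.01502, carrots 0.004545, cheddar 0.002885.
With no serving limits, spend the whole calories allowance on spinach: 475 kcal / 43 kcal × 2.0 mg = 22.1 mg.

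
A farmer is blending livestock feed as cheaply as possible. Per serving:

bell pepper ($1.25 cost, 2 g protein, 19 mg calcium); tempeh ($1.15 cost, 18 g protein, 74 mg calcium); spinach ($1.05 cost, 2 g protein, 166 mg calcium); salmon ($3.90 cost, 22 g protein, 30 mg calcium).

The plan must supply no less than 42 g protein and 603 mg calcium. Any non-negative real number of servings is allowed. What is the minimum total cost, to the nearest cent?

Two binding constraints pin down two serving amounts, so the optimal mix uses at most two foods. The candidates are each food alone (scaled to the tighter of protein/calcium) and each pair with both constraints tight.
bell pepper only: max(42/2, 603/19) = 31.74 servings → $39.67.
tempeh only: max(42/18, 603/74) = 8.149 servings → $9.37.
spinach only: max(42/2, 603/166) = 21 servings → $22.05.
salmon only: max(42/22, 603/30) = 20.1 servings → $78.39.
bell pepper + tempeh: the both-tight solution has a negative serving — not a feasible corner.
bell pepper + spinach with both tight: 19.61 servings and 1.388 servings → $25.97.
bell pepper + salmon: intersection lies outside the first quadrant.
tempeh + spinach with both tight: 2.03 servings and 2.727 servings → $5.20.
tempeh + salmon: intersection lies outside the first quadrant.
spinach + salmon with both tight: 3.342 servings and 1.605 servings → $9.77.
The minimum over all feasible corners is $5.20.

$5.20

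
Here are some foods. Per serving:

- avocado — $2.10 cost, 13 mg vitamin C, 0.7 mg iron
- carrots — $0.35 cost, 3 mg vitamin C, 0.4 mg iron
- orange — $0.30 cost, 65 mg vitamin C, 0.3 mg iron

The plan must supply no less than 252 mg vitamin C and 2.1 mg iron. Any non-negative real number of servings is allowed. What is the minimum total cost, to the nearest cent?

$1.98

avocado only: max(252/13, 2.1/0.7) = 19.38 servings → $40.71.
carrots only: max(252/3, 2.1/0.4) = 84 servings → $29.40.
orange only: max(252/65, 2.1/0.3) = 7 servings → $2.10.
avocado + carrots: the both-tight solution has a negative serving — not a feasible corner.
avocado + orange with both tight: 1.464 servings and 3.584 servings → $4.15.
carrots + orange with both tight: 2.426 servings and 3.765 servings → $1.98.
Cheapest feasible corner: $1.98.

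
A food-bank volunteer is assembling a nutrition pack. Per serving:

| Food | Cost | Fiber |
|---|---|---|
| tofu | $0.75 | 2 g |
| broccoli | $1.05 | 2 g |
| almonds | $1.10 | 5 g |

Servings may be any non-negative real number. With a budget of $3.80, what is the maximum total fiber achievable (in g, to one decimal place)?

Fiber per dollar: almonds 4.545, tofu 2.667, broccoli 1.905.
With no serving limits, spend the whole cost allowance on almonds: $3.80 / $1.10 × 5 g = 17.3 g.

17.3 g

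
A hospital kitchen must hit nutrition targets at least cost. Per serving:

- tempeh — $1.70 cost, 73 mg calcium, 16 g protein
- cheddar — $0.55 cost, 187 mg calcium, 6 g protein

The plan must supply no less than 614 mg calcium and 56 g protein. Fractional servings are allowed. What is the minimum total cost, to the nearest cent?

This is a tiny linear program; its minimum lies at a vertex of the feasible set. List the vertices and price them.
tempeh only: max(614/73, 56/16) = 8.411 servings → $14.30.
cheddar only: max(614/187, 56/6) = 9.333 servings → $5.13.
tempeh + cheddar with both tight: 2.658 servings and 2.246 servings → $5.75.
Cheapest feasible corner: $5.13.

$5.13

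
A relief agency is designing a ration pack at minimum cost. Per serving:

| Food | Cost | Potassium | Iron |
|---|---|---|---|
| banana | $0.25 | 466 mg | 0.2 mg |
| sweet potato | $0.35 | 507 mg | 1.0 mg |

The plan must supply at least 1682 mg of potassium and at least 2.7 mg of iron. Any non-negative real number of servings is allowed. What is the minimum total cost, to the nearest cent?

Compare the cost at each extreme point of the feasible region.
banana only: max(1682/466, 2.7/0.2) = 13.5 servings → $3.38.
sweet potato only: max(1682/507, 2.7/1.0) = 3.318 servings → $1.16.
banana + sweet potato with both tight: 0.8587 servings and 2.528 servings → $1.10.
So the least-cost plan costs $1.10.

$1.10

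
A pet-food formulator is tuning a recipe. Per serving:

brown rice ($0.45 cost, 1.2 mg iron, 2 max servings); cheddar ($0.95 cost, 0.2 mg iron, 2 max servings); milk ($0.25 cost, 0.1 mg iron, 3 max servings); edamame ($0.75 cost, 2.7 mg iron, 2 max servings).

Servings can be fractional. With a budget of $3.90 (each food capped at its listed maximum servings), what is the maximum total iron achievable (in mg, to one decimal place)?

Iron per dollar: edamame 3.6, brown rice 2.667, milk 0.4, cheddar 0.2105.
Take 2 servings of edamame: spends $1.50, +5.4 mg iron (running total 5.4 mg).
Take 2 servings of brown rice: spends $0.90, +2.4 mg iron (running total 7.8 mg).
Take 3 servings of milk: spends $0.75, +0.3 mg iron (running total 8.1 mg).
Take 0.7895 servings of cheddar: spends $0.75, +0.2 mg iron (running total 8.3 mg).
Greedy by best ratio exhausts the cost allowance optimally: 8.3 mg.

8.3 mg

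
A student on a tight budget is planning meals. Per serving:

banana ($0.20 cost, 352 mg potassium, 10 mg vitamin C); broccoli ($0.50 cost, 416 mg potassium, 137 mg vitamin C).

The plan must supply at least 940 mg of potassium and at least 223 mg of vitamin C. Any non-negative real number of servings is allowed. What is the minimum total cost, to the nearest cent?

banana only: max(940/352, 223/10) = 22.3 servings → $4.46.
broccoli only: max(940/416, 223/137) = 2.26 servings → $1.13.
banana + broccoli with both tight: 0.8173 servings and 1.568 servings → $0.95.
So the least-cost plan costs $0.95.

$0.95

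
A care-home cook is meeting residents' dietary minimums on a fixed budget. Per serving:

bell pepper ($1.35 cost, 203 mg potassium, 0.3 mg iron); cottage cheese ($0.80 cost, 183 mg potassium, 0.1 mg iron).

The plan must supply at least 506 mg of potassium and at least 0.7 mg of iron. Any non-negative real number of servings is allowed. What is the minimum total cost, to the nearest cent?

$3.25

For a min-cost LP with two ≥-constraints, a basic feasible solution has at most two positive variables.
bell pepper only: max(506/203, 0.7/0.3) = 2.493 servings → $3.37.
cottage cheese only: max(506/183, 0.7/0.1) = 7 servings → $5.60.
bell pepper + cottage cheese with both tight: 2.24 servings and 0.2803 servings → $3.25.
The minimum over all feasible corners is $3.25.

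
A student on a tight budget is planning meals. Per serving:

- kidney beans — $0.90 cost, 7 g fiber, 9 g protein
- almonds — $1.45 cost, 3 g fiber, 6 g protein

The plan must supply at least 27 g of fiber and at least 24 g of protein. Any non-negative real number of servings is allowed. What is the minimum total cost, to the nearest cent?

$3.47

Two binding constraints pin down two serving amounts, so the optimal mix uses at most two foods. The candidates are each food alone (scaled to the tighter of fiber/protein) and each pair with both constraints tight.
kidney beans only: max(27/7, 24/9) = 3.857 servings → $3.47.
almonds only: max(27/3, 24/6) = 9 servings → $13.05.
kidney beans + almonds with both targets exact would need a negative amount; discard.
So the least-cost plan costs $3.47.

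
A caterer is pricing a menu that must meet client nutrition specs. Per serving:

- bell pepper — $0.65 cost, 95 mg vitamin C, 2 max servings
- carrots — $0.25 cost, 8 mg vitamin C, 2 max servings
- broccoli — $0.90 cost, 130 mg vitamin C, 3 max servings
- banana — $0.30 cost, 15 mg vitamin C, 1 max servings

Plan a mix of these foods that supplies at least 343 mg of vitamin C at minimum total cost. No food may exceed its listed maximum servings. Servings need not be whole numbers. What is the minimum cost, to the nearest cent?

$2.36

Cost per mg of vitamin C: bell pepper $0.0068, broccoli $0.0069, banana $0.0200, carrots $0.0312.
Take 2 servings of bell pepper: +190.0 mg vitamin C for $1.30 (total $1.30, still need 153.0 mg).
Take 1.177 servings of broccoli: +153.0 mg vitamin C for $1.06 (total $2.36, still need 0.0 mg).
Greedy by cheapest-per-mg is optimal for a single linear constraint, so the minimum cost is $2.36.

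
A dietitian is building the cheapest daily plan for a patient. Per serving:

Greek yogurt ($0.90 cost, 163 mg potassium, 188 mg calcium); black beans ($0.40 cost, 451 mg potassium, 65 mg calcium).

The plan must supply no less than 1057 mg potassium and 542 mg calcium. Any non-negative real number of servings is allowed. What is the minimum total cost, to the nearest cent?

Greek yogurt only: max(1057/163, 542/188) = 6.485 servings → $5.84.
black beans only: max(1057/451, 542/65) = 8.338 servings → $3.34.
Greek yogurt + black beans with both tight: 2.369 servings and 1.488 servings → $2.73.
So the least-cost plan costs $2.73.

$2.73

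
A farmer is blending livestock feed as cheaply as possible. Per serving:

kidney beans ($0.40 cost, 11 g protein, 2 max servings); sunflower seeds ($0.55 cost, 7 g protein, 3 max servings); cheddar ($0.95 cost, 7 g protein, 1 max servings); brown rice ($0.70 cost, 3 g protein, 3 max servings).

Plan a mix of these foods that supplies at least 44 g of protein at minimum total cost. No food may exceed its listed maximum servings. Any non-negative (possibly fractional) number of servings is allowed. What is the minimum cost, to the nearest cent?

Cost per g of protein: kidney beans $0.0364, sunflower seeds $0.0786, cheddar $0.1357, brown rice $0.2333.
Take 2 servings of kidney beans: +22.0 g protein for $0.80 (total $0.80, still need 22.0 g).
Take 3 servings of sunflower seeds: +21.0 g protein for $1.65 (total $2.45, still need 1.0 g).
Take 0.1429 servings of cheddar: +1.0 g protein for $0.14 (total $2.59, still need 0.0 g).
Greedy by cheapest-per-g is optimal for a single linear constraint, so the minimum cost is $2.59.

$2.59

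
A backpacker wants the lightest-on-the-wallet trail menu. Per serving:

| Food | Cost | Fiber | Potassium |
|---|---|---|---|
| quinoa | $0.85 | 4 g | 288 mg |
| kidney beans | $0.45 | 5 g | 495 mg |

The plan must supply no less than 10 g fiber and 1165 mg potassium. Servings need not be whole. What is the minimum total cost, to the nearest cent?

$1.06

The cheapest plan sits at a corner of the feasible region — with two constraints it uses at most two foods.
quinoa only: max(10/4, 1165/288) = 4.045 servings → $3.44.
kidney beans only: max(10/5, 1165/495) = 2.354 servings → $1.06.
quinoa + kidney beans: the both-tight solution has a negative serving — not a feasible corner.
So the least-cost plan costs $1.06.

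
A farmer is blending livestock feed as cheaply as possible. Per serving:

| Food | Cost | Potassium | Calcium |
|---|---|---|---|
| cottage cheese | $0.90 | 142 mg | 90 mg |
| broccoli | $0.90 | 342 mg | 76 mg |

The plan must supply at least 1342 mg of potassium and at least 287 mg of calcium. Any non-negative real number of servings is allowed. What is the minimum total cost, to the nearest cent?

cottage cheese only: max(1342/142, 287/90) = 9.451 servings → $8.51.
broccoli only: max(1342/342, 287/76) = 3.924 servings → $3.53.
cottage cheese + broccoli: the both-tight solution has a negative serving — not a feasible corner.
The minimum over all feasible corners is $3.53.

$3.53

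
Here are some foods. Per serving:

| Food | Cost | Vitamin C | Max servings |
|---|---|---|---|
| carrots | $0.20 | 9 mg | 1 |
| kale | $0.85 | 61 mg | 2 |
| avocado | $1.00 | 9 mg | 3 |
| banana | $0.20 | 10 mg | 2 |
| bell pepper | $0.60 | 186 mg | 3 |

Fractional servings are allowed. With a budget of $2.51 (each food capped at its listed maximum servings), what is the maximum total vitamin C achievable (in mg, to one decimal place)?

609.0 mg

Vitamin C per dollar: bell pepper 310, kale 71.76, banana 50, carrots 45, avocado 9.
Take 3 servings of bell pepper: spends $1.80, +558.0 mg vitamin C (running total 558.0 mg).
Take 0.8353 servings of kale: spends $0.71, +51.0 mg vitamin C (running total 609.0 mg).
Filling greedily by vitamin C-per-dollar is optimal for one linear limit, giving 609.0 mg.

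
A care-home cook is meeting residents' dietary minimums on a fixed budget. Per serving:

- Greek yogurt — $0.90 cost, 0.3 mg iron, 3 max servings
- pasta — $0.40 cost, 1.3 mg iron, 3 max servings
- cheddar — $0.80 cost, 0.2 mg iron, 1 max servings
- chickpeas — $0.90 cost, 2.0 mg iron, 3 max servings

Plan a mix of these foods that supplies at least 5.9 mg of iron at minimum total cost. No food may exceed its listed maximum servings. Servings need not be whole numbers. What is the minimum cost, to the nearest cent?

$2.10

Cost per mg of iron: pasta $0.3077, chickpeas $0.4500, Greek yogurt $3.0000, cheddar $4.0000.
Take 3 servings of pasta: +3.9 mg iron for $1.20 (total $1.20, still need 2.0 mg).
Take 1 serving of chickpeas: +2.0 mg iron for $0.90 (total $2.10, still need 0.0 mg).
Filling from the cheapest source first is optimal under one linear minimum: $2.10.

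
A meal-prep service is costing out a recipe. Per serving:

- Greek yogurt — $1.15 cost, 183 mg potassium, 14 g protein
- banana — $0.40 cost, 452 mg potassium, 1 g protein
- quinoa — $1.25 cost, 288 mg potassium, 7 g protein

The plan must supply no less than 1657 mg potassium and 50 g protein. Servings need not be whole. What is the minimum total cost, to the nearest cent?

$4.83

The cheapest plan sits at a corner of the feasible region — with two constraints it uses at most two foods.
Greek yogurt only: max(1657/183, 50/14) = 9.055 servings → $10.41.
banana only: max(1657/452, 50/1) = 50 servings → $20.00.
quinoa only: max(1657/288, 50/7) = 7.143 servings → $8.93.
Greek yogurt + banana with both tight: 3.408 servings and 2.286 servings → $4.83.
Greek yogurt + quinoa with both tight: 1.018 servings and 5.107 servings → $7.55.
banana + quinoa: the both-tight solution has a negative serving — not a feasible corner.
The minimum over all feasible corners is $4.83.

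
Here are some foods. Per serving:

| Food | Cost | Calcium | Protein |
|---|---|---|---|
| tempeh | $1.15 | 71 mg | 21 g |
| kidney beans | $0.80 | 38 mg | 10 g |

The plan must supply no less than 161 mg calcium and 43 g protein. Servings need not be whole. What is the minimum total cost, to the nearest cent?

$2.61

At the optimum either one food covers both requirements or two foods hit both targets exactly; no other combination can be cheaper.
tempeh only: max(161/71, 43/21) = 2.268 servings → $2.61.
kidney beans only: max(161/38, 43/10) = 4.3 servings → $3.44.
tempeh + kidney beans with both tight: 0.2727 servings and 3.727 servings → $3.30.
So the least-cost plan costs $2.61.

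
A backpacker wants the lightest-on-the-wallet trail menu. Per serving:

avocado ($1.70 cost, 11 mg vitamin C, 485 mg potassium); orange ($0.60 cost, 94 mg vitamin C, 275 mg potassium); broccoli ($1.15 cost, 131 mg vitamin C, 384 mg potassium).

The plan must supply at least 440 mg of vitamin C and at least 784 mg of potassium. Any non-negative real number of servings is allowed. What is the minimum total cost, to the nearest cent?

$2.81

Two binding constraints pin down two serving amounts, so the optimal mix uses at most two foods. The candidates are each food alone (scaled to the tighter of vitamin C/potassium) and each pair with both constraints tight.
avocado only: max(440/11, 784/485) = 40 servings → $68.00.
orange only: max(440/94, 784/275) = 4.681 servings → $2.81.
broccoli only: max(440/131, 784/384) = 3.359 servings → $3.86.
avocado + orange: the both-tight solution has a negative serving — not a feasible corner.
avocado + broccoli: intersection lies outside the first quadrant.
orange + broccoli: the both-tight solution has a negative serving — not a feasible corner.
So the least-cost plan costs $2.81.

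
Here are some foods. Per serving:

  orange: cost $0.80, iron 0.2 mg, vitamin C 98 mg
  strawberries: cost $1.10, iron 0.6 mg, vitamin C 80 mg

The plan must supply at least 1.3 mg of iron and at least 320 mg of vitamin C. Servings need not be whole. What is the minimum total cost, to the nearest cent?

$3.27

The cheapest plan sits at a corner of the feasible region — with two constraints it uses at most two foods.
orange only: max(1.3/0.2, 320/98) = 6.5 servings → $5.20.
strawberries only: max(1.3/0.6, 320/80) = 4 servings → $4.40.
orange + strawberries with both tight: 2.056 servings and 1.481 servings → $3.27.
Cheapest feasible corner: $3.27.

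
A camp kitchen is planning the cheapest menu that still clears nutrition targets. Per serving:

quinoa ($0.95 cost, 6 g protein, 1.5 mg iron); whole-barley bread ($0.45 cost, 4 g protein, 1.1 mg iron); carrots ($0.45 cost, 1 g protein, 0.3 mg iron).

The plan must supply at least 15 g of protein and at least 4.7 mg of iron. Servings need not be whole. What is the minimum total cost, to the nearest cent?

$1.92

A basic optimal solution has at most two foods positive. Try each food alone and each pair with both targets met exactly.
quinoa only: max(15/6, 4.7/1.5) = 3.133 servings → $2.98.
whole-barley bread only: max(15/4, 4.7/1.1) = 4.273 servings → $1.92.
carrots only: max(15/1, 4.7/0.3) = 15.67 servings → $7.05.
quinoa + whole-barley bread with both targets exact would need a negative amount; discard.
quinoa + carrots: the both-tight solution has a negative serving — not a feasible corner.
whole-barley bread + carrots with both targets exact would need a negative amount; discard.
The minimum over all feasible corners is $1.92.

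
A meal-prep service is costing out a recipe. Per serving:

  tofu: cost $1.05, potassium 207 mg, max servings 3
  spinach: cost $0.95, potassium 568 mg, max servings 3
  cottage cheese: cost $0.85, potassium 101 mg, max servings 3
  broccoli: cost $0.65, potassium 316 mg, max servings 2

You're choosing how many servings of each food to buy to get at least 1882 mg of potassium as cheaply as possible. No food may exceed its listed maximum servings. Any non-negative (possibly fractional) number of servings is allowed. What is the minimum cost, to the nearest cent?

Cost per mg of potassium: spinach $0.0017, broccoli $0.0021, tofu $0.0051, cottage cheese $0.0084.
Take 3 servings of spinach: +1704.0 mg potassium for $2.85 (total $2.85, still need 178.0 mg).
Take 0.5633 servings of broccoli: +178.0 mg potassium for $0.37 (total $3.22, still need 0.0 mg).
Filling from the cheapest source first is optimal under one linear minimum: $3.22.

$3.22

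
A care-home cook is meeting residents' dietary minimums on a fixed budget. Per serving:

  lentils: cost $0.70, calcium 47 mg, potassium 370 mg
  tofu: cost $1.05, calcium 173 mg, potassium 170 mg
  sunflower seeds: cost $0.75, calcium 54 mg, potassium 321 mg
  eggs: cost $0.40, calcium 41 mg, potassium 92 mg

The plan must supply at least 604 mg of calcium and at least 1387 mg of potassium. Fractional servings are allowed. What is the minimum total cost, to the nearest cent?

A basic optimal solution has at most two foods positive. Try each food alone and each pair with both targets met exactly.
lentils only: max(604/47, 1387/370) = 12.85 servings → $9.00.
tofu only: max(604/173, 1387/170) = 8.159 servings → $8.57.
sunflower seeds only: max(604/54, 1387/321) = 11.19 servings → $8.39.
eggs only: max(604/41, 1387/92) = 15.08 servings → $6.03.
lentils + tofu with both tight: 2.45 servings and 2.826 servings → $4.68.
lentils + sunflower seeds: intersection lies outside the first quadrant.
lentils + eggs with both tight: 0.1198 servings and 14.59 servings → $5.92.
tofu + sunflower seeds with both tight: 2.567 servings and 2.961 servings → $4.92.
tofu + eggs: intersection lies outside the first quadrant.
sunflower seeds + eggs with both tight: 0.1585 servings and 14.52 servings → $5.93.
So the least-cost plan costs $4.68.

$4.68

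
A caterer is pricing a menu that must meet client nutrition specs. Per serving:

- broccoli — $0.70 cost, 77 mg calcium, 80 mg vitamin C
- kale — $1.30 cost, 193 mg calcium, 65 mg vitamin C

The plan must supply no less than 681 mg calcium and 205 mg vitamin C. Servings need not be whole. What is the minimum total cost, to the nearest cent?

$4.59

Two binding constraints pin down two serving amounts, so the optimal mix uses at most two foods. The candidates are each food alone (scaled to the tighter of calcium/vitamin C) and each pair with both constraints tight.
broccoli only: max(681/77, 205/80) = 8.844 servings → $6.19.
kale only: max(681/193, 205/65) = 3.528 servings → $4.59.
broccoli + kale: intersection lies outside the first quadrant.
The minimum over all feasible corners is $4.59.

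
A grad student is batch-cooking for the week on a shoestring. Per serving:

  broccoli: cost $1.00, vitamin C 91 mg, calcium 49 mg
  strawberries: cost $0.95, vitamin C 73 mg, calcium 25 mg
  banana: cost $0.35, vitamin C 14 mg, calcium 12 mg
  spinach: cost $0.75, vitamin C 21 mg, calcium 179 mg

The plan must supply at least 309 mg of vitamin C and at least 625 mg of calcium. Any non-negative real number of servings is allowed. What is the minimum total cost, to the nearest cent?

$4.82

broccoli only: max(309/91, 625/49) = 12.76 servings → $12.76.
strawberries only: max(309/73, 625/25) = 25 servings → $23.75.
banana only: max(309/14, 625/12) = 52.08 servings → $18.23.
spinach only: max(309/21, 625/179) = 14.71 servings → $11.04.
broccoli + strawberries: the both-tight solution has a negative serving — not a feasible corner.
broccoli + banana with both targets exact would need a negative amount; discard.
broccoli + spinach with both tight: 2.764 servings and 2.735 servings → $4.82.
strawberries + banana: intersection lies outside the first quadrant.
strawberries + spinach with both tight: 3.364 servings and 3.022 servings → $5.46.
banana + spinach with both tight: 18.72 servings and 2.237 servings → $8.23.
So the least-cost plan costs $4.82.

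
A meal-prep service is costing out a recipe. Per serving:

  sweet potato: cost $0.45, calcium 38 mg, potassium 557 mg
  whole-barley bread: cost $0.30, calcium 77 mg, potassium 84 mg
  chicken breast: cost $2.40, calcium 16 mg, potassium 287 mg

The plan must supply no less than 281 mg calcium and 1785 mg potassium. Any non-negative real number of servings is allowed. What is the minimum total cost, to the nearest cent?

This is a tiny linear program; its minimum lies at a vertex of the feasible set. List the vertices and price them.
sweet potato only: max(281/38, 1785/557) = 7.395 servings → $3.33.
whole-barley bread only: max(281/77, 1785/84) = 21.25 servings → $6.38.
chicken breast only: max(281/16, 1785/287) = 17.56 servings → $42.15.
sweet potato + whole-barley bread with both tight: 2.868 servings and 2.234 servings → $1.96.
sweet potato + chicken breast: the both-tight solution has a negative serving — not a feasible corner.
whole-barley bread + chicken breast with both tight: 2.51 servings and 5.485 servings → $13.92.
So the least-cost plan costs $1.96.

$1.96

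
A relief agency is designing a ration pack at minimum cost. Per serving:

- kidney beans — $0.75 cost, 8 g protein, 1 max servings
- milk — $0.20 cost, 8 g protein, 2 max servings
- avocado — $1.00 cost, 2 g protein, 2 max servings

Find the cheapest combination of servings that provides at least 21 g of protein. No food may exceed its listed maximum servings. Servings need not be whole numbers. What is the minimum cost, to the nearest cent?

$0.87

Cost per g of protein: milk $0.0250, kidney beans $0.0938, avocado $0.5000.
Take 2 servings of milk: +16.0 g protein for $0.40 (total $0.40, still need 5.0 g).
Take 0.625 servings of kidney beans: +5.0 g protein for $0.47 (total $0.87, still need 0.0 g).
Filling from the cheapest source first is optimal under one linear minimum: $0.87.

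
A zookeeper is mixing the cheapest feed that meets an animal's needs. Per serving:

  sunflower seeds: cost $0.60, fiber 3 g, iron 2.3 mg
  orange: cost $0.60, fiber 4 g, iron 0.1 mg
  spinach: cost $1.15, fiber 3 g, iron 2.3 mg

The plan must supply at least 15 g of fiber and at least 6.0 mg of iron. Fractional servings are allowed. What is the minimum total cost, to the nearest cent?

With two linear requirements the optimum uses one or two foods; enumerate the corners.
sunflower seeds only: max(15/3, 6.0/2.3) = 5 servings → $3.00.
orange only: max(15/4, 6.0/0.1) = 60 servings → $36.00.
spinach only: max(15/3, 6.0/2.3) = 5 servings → $5.75.
sunflower seeds + orange with both tight: 2.528 servings and 1.854 servings → $2.63.
sunflower seeds + spinach (both tight): parallel constraints — no distinct corner.
orange + spinach with both tight: 1.854 servings and 2.528 servings → $4.02.
So the least-cost plan costs $2.63.

$2.63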